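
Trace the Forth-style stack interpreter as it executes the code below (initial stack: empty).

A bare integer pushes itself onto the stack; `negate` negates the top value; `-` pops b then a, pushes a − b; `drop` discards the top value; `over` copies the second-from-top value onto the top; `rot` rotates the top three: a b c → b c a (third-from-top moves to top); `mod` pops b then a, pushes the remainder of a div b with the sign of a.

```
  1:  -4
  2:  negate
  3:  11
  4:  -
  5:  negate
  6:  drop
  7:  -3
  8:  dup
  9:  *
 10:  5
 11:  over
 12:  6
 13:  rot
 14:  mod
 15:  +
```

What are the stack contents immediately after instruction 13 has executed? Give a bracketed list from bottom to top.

[9, 9, 6, 5]

-4     : [-4]
negate : [4]
11     : [4, 11]
-      : [-7]
negate : [7]
drop   : []
-3     : [-3]
dup    : [-3, -3]
*      : [9]
5      : [9, 5]
over   : [9, 5, 9]
6      : [9, 5, 9, 6]
rot    : [9, 9, 6, 5]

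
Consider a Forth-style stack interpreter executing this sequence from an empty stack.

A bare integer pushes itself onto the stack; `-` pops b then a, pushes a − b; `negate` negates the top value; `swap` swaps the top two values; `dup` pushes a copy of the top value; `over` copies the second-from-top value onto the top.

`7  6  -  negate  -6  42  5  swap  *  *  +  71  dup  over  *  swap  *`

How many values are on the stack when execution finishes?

2

7      : 7
6      : 7 6
-      : 1
negate : -1
-6     : -1 -6
42     : -1 -6 42
5      : -1 -6 42 5
swap   : -1 -6 5 42
*      : -1 -6 210
*      : -1 -1260
+      : -1261
71     : -1261 71
dup    : -1261 71 71
over   : -1261 71 71 71
*      : -1261 71 5041
swap   : -1261 5041 71
*      : -1261 357911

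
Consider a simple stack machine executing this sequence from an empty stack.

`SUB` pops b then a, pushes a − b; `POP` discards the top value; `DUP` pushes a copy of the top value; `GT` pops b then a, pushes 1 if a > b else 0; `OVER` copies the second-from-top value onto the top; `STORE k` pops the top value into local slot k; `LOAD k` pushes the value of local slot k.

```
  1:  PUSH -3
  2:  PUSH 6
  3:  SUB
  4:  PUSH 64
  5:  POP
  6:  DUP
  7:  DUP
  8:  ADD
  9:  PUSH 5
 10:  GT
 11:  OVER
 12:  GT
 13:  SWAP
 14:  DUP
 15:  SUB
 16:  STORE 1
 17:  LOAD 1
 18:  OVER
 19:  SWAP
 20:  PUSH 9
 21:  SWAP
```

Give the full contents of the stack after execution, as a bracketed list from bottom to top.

[1, 1, 9, 0]

PUSH -3  [-3]
PUSH 6   [-3, 6]
SUB      [-9]
PUSH 64  [-9, 64]
POP      [-9]
DUP      [-9, -9]
DUP      [-9, -9, -9]
ADD      [-9, -18]
PUSH 5   [-9, -18, 5]
GT       [-9, 0]
OVER     [-9, 0, -9]
GT       [-9, 1]
SWAP     [1, -9]
DUP      [1, -9, -9]
SUB      [1, 0]
STORE 1  [1]
LOAD 1   [1, 0]
OVER     [1, 0, 1]
SWAP     [1, 1, 0]
PUSH 9   [1, 1, 0, 9]
SWAP     [1, 1, 9, 0]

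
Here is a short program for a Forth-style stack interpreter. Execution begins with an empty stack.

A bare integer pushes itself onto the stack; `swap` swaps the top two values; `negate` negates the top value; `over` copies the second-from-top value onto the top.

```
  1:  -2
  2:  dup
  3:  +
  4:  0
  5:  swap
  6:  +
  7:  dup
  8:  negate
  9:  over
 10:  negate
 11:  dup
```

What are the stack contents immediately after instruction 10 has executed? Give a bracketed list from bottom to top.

-2     : [-2]
dup    : [-2, -2]
+      : [-4]
0      : [-4, 0]
swap   : [0, -4]
+      : [-4]
dup    : [-4, -4]
negate : [-4, 4]
over   : [-4, 4, -4]
negate : [-4, 4, 4]

[-4, 4, 4]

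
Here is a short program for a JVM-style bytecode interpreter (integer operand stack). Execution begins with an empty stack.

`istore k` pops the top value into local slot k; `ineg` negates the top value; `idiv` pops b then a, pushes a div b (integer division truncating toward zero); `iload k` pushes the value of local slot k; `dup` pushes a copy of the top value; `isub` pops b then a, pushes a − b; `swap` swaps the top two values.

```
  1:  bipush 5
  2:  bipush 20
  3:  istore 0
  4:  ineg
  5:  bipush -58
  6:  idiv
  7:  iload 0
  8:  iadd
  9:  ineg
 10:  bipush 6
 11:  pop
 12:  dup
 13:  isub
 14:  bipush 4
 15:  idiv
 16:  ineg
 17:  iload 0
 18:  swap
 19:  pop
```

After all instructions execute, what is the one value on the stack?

bipush 5   : [5]
bipush 20  : [5, 20]
istore 0   : [5]
ineg       : [-5]
bipush -58 : [-5, -58]
idiv       : [0]
iload 0    : [0, 20]
iadd       : [20]
ineg       : [-20]
bipush 6   : [-20, 6]
pop        : [-20]
dup        : [-20, -20]
isub       : [0]
bipush 4   : [0, 4]
idiv       : [0]
ineg       : [0]
iload 0    : [0, 20]
swap       : [20, 0]
pop        : [20]

20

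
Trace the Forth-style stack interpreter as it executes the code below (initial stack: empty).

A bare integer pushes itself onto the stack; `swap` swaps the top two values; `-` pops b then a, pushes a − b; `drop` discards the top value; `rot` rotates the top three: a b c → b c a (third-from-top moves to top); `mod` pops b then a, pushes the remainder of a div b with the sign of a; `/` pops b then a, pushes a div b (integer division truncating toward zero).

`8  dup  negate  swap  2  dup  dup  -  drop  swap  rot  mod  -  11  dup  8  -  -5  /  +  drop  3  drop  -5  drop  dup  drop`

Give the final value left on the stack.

2

8      : [8]
dup    : [8, 8]
negate : [8, -8]
swap   : [-8, 8]
2      : [-8, 8, 2]
dup    : [-8, 8, 2, 2]
dup    : [-8, 8, 2, 2, 2]
-      : [-8, 8, 2, 0]
drop   : [-8, 8, 2]
swap   : [-8, 2, 8]
rot    : [2, 8, -8]
mod    : [2, 0]
-      : [2]
11     : [2, 11]
dup    : [2, 11, 11]
8      : [2, 11, 11, 8]
-      : [2, 11, 3]
-5     : [2, 11, 3, -5]
/      : [2, 11, 0]
+      : [2, 11]
drop   : [2]
3      : [2, 3]
drop   : [2]
-5     : [2, -5]
drop   : [2]
dup    : [2, 2]
drop   : [2]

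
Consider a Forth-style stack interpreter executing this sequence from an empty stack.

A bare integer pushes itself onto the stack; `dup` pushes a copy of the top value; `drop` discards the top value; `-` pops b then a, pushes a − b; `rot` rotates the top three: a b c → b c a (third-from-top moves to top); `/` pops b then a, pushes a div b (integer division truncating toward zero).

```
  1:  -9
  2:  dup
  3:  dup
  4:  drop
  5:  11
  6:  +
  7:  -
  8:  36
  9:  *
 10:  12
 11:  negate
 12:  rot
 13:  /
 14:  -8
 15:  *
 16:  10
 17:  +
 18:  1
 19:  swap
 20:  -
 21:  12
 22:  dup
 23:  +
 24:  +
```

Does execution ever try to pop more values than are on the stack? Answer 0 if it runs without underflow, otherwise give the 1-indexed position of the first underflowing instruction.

-9     : -9
dup    : -9 -9
dup    : -9 -9 -9
drop   : -9 -9
11     : -9 -9 11
+      : -9 2
-      : -11
36     : -11 36
*      : -396
12     : -396 12
negate : -396 -12
rot  — needs 3 operands, stack has 2 → underflow

12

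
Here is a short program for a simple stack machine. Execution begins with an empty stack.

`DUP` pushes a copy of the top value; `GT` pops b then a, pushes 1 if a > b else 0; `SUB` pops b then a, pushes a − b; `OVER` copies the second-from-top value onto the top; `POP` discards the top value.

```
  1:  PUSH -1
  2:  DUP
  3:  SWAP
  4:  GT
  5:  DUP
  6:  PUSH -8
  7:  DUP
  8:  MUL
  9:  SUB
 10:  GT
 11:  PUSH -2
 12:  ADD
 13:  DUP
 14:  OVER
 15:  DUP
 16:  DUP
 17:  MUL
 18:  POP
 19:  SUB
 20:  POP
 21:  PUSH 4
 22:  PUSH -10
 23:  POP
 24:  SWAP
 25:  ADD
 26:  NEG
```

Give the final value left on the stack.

PUSH -1  → -1
DUP      → -1 -1
SWAP     → -1 -1
GT       → 0
DUP      → 0 0
PUSH -8  → 0 0 -8
DUP      → 0 0 -8 -8
MUL      → 0 0 64
SUB      → 0 -64
GT       → 1
PUSH -2  → 1 -2
ADD      → -1
DUP      → -1 -1
OVER     → -1 -1 -1
DUP      → -1 -1 -1 -1
DUP      → -1 -1 -1 -1 -1
MUL      → -1 -1 -1 1
POP      → -1 -1 -1
SUB      → -1 0
POP      → -1
PUSH 4   → -1 4
PUSH -10 → -1 4 -10
POP      → -1 4
SWAP     → 4 -1
ADD      → 3
NEG      → -3

-3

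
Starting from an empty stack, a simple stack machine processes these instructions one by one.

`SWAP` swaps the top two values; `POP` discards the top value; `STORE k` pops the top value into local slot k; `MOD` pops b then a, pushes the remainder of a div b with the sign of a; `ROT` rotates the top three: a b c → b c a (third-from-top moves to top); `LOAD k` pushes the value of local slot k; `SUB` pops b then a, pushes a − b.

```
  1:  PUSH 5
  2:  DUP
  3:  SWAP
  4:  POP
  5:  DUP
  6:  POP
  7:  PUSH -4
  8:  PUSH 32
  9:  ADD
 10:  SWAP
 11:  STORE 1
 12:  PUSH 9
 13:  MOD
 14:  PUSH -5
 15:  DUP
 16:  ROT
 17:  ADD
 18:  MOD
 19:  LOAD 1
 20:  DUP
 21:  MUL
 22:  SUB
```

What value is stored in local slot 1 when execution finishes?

PUSH 5  -> 5
DUP     -> 5 5
SWAP    -> 5 5
POP     -> 5
DUP     -> 5 5
POP     -> 5
PUSH -4 -> 5 -4
PUSH 32 -> 5 -4 32
ADD     -> 5 28
SWAP    -> 28 5
STORE 1 -> 28
PUSH 9  -> 28 9
MOD     -> 1
PUSH -5 -> 1 -5
DUP     -> 1 -5 -5
ROT     -> -5 -5 1
ADD     -> -5 -4
MOD     -> -1
LOAD 1  -> -1 5
DUP     -> -1 5 5
MUL     -> -1 25
SUB     -> -26

5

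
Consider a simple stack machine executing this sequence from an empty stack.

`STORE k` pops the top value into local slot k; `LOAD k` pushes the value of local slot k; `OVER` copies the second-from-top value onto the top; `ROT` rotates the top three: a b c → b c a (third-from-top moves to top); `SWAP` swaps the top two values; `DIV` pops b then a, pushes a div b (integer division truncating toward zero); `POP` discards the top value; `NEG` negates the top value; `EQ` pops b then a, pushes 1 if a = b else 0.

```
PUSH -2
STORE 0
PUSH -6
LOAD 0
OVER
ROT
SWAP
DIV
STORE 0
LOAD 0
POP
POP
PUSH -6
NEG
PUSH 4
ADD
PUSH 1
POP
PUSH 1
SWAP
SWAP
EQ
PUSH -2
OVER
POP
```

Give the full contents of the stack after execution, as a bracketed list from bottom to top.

[0, -2]

PUSH -2 : [-2]
STORE 0 : []
PUSH -6 : [-6]
LOAD 0  : [-6, -2]
OVER    : [-6, -2, -6]
ROT     : [-2, -6, -6]
SWAP    : [-2, -6, -6]
DIV     : [-2, 1]
STORE 0 : [-2]
LOAD 0  : [-2, 1]
POP     : [-2]
POP     : []
PUSH -6 : [-6]
NEG     : [6]
PUSH 4  : [6, 4]
ADD     : [10]
PUSH 1  : [10, 1]
POP     : [10]
PUSH 1  : [10, 1]
SWAP    : [1, 10]
SWAP    : [10, 1]
EQ      : [0]
PUSH -2 : [0, -2]
OVER    : [0, -2, 0]
POP     : [0, -2]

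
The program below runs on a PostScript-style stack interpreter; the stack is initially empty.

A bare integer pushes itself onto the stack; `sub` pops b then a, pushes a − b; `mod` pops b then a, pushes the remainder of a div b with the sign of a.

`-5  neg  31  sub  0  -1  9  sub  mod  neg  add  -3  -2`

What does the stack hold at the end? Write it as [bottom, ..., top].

[-26, -3, -2]

-5  → [-5]
neg → [5]
31  → [5, 31]
sub → [-26]
0   → [-26, 0]
-1  → [-26, 0, -1]
9   → [-26, 0, -1, 9]
sub → [-26, 0, -10]
mod → [-26, 0]
neg → [-26, 0]
add → [-26]
-3  → [-26, -3]
-2  → [-26, -3, -2]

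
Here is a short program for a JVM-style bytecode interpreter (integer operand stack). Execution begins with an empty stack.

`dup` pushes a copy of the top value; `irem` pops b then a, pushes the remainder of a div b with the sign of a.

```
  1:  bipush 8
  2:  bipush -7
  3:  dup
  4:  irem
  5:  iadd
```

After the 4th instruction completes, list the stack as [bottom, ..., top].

[8, 0]

bipush 8  : 8
bipush -7 : 8 -7
dup       : 8 -7 -7
irem      : 8 0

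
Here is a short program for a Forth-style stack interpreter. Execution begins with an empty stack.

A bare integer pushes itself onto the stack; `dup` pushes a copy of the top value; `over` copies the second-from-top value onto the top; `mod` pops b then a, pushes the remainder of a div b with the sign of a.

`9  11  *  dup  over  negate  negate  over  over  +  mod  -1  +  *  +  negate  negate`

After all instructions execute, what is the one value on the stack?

9801

9      : [9]
11     : [9, 11]
*      : [99]
dup    : [99, 99]
over   : [99, 99, 99]
negate : [99, 99, -99]
negate : [99, 99, 99]
over   : [99, 99, 99, 99]
over   : [99, 99, 99, 99, 99]
+      : [99, 99, 99, 198]
mod    : [99, 99, 99]
-1     : [99, 99, 99, -1]
+      : [99, 99, 98]
*      : [99, 9702]
+      : [9801]
negate : [-9801]
negate : [9801]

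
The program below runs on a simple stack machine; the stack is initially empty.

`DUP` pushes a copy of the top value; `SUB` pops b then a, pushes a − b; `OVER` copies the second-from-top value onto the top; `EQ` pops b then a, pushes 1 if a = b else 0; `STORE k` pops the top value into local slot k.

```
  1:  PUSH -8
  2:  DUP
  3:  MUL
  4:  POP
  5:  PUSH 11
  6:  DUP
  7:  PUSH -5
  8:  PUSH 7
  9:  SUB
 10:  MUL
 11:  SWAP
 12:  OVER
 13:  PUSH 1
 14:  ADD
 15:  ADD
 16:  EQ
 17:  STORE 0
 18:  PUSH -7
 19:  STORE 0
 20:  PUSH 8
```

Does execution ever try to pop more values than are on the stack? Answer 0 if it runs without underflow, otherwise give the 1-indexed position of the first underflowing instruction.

PUSH -8 : [-8]
DUP     : [-8, -8]
MUL     : [64]
POP     : []
PUSH 11 : [11]
DUP     : [11, 11]
PUSH -5 : [11, 11, -5]
PUSH 7  : [11, 11, -5, 7]
SUB     : [11, 11, -12]
MUL     : [11, -132]
SWAP    : [-132, 11]
OVER    : [-132, 11, -132]
PUSH 1  : [-132, 11, -132, 1]
ADD     : [-132, 11, -131]
ADD     : [-132, -120]
EQ      : [0]
STORE 0 : []
PUSH -7 : [-7]
STORE 0 : []
PUSH 8  : [8]

0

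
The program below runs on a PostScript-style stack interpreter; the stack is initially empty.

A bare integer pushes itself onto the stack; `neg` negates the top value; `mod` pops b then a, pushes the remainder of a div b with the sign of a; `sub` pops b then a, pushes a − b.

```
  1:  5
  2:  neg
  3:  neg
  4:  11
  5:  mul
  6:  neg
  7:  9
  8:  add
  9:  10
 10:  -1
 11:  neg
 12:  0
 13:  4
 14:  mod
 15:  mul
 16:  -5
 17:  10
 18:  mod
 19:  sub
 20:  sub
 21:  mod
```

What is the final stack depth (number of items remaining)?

1

5   → 5
neg → -5
neg → 5
11  → 5 11
mul → 55
neg → -55
9   → -55 9
add → -46
10  → -46 10
-1  → -46 10 -1
neg → -46 10 1
0   → -46 10 1 0
4   → -46 10 1 0 4
mod → -46 10 1 0
mul → -46 10 0
-5  → -46 10 0 -5
10  → -46 10 0 -5 10
mod → -46 10 0 -5
sub → -46 10 5
sub → -46 5
mod → -1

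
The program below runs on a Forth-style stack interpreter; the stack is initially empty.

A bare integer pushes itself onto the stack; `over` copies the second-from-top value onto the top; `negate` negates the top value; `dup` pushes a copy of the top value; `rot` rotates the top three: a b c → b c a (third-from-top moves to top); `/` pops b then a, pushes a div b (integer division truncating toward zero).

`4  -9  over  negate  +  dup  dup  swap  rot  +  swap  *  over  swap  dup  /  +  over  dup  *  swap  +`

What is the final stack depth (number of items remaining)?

4       [4]
-9      [4, -9]
over    [4, -9, 4]
negate  [4, -9, -4]
+       [4, -13]
dup     [4, -13, -13]
dup     [4, -13, -13, -13]
swap    [4, -13, -13, -13]
rot     [4, -13, -13, -13]
+       [4, -13, -26]
swap    [4, -26, -13]
*       [4, 338]
over    [4, 338, 4]
swap    [4, 4, 338]
dup     [4, 4, 338, 338]
/       [4, 4, 1]
+       [4, 5]
over    [4, 5, 4]
dup     [4, 5, 4, 4]
*       [4, 5, 16]
swap    [4, 16, 5]
+       [4, 21]

2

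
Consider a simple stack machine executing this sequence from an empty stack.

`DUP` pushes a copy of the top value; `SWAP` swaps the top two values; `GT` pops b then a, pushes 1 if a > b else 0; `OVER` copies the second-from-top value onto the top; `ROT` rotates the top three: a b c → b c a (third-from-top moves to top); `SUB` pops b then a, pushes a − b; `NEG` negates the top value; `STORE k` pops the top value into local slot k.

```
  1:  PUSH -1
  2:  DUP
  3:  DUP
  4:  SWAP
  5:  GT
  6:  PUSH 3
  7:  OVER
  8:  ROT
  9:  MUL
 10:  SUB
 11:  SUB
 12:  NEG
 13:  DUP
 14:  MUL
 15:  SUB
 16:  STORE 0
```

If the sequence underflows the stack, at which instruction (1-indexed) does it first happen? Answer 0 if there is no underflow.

15

PUSH -1  [-1]
DUP      [-1, -1]
DUP      [-1, -1, -1]
SWAP     [-1, -1, -1]
GT       [-1, 0]
PUSH 3   [-1, 0, 3]
OVER     [-1, 0, 3, 0]
ROT      [-1, 3, 0, 0]
MUL      [-1, 3, 0]
SUB      [-1, 3]
SUB      [-4]
NEG      [4]
DUP      [4, 4]
MUL      [16]
SUB  — needs 2 operands, stack has 1 → underflow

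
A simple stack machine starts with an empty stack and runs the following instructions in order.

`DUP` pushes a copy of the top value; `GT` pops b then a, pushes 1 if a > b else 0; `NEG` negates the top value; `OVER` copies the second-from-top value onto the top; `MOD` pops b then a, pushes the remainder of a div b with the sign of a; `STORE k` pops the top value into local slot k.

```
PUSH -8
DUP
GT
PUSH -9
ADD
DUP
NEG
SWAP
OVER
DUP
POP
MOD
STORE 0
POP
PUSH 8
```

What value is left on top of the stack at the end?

PUSH -8 -> [-8]
DUP     -> [-8, -8]
GT      -> [0]
PUSH -9 -> [0, -9]
ADD     -> [-9]
DUP     -> [-9, -9]
NEG     -> [-9, 9]
SWAP    -> [9, -9]
OVER    -> [9, -9, 9]
DUP     -> [9, -9, 9, 9]
POP     -> [9, -9, 9]
MOD     -> [9, 0]
STORE 0 -> [9]
POP     -> []
PUSH 8  -> [8]

8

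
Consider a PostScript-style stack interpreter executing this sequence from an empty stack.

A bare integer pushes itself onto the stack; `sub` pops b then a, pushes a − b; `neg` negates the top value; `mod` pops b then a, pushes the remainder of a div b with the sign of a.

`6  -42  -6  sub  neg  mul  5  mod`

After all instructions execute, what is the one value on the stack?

1

6   → 6
-42 → 6 -42
-6  → 6 -42 -6
sub → 6 -36
neg → 6 36
mul → 216
5   → 216 5
mod → 1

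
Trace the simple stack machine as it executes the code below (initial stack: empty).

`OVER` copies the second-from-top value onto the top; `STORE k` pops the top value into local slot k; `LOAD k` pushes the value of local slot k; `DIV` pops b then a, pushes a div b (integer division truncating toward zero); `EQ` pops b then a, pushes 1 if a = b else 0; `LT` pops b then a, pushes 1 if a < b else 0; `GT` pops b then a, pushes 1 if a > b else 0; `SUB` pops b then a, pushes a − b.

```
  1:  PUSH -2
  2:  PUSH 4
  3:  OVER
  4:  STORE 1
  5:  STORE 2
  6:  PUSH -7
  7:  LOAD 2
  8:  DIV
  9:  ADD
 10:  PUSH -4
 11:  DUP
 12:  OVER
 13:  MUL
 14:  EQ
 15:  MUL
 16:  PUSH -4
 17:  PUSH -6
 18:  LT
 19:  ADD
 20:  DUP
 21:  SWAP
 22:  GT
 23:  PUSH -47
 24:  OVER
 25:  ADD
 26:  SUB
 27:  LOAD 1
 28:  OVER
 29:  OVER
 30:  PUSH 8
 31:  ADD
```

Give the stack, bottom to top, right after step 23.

[0, -47]

PUSH -2   [-2]
PUSH 4    [-2, 4]
OVER      [-2, 4, -2]
STORE 1   [-2, 4]
STORE 2   [-2]
PUSH -7   [-2, -7]
LOAD 2    [-2, -7, 4]
DIV       [-2, -1]
ADD       [-3]
PUSH -4   [-3, -4]
DUP       [-3, -4, -4]
OVER      [-3, -4, -4, -4]
MUL       [-3, -4, 16]
EQ        [-3, 0]
MUL       [0]
PUSH -4   [0, -4]
PUSH -6   [0, -4, -6]
LT        [0, 0]
ADD       [0]
DUP       [0, 0]
SWAP      [0, 0]
GT        [0]
PUSH -47  [0, -47]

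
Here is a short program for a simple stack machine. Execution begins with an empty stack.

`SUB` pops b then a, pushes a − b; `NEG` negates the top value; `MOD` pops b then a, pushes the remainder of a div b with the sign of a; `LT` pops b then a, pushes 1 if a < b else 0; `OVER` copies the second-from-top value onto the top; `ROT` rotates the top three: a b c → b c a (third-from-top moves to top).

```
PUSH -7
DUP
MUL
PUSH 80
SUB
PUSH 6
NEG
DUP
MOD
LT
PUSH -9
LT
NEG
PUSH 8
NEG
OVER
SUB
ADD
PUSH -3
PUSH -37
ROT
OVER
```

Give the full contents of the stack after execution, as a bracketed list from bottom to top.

PUSH -7  : -7
DUP      : -7 -7
MUL      : 49
PUSH 80  : 49 80
SUB      : -31
PUSH 6   : -31 6
NEG      : -31 -6
DUP      : -31 -6 -6
MOD      : -31 0
LT       : 1
PUSH -9  : 1 -9
LT       : 0
NEG      : 0
PUSH 8   : 0 8
NEG      : 0 -8
OVER     : 0 -8 0
SUB      : 0 -8
ADD      : -8
PUSH -3  : -8 -3
PUSH -37 : -8 -3 -37
ROT      : -3 -37 -8
OVER     : -3 -37 -8 -37

[-3, -37, -8, -37]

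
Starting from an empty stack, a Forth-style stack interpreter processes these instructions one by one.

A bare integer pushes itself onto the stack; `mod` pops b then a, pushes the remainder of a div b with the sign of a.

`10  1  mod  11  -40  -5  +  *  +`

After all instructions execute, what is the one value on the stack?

-495

10  -> 10
1   -> 10 1
mod -> 0
11  -> 0 11
-40 -> 0 11 -40
-5  -> 0 11 -40 -5
+   -> 0 11 -45
*   -> 0 -495
+   -> -495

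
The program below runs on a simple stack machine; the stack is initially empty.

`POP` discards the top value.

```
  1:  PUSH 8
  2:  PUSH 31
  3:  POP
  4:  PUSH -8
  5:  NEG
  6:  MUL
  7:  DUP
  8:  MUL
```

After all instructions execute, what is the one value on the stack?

4096

PUSH 8  → 8
PUSH 31 → 8 31
POP     → 8
PUSH -8 → 8 -8
NEG     → 8 8
MUL     → 64
DUP     → 64 64
MUL     → 4096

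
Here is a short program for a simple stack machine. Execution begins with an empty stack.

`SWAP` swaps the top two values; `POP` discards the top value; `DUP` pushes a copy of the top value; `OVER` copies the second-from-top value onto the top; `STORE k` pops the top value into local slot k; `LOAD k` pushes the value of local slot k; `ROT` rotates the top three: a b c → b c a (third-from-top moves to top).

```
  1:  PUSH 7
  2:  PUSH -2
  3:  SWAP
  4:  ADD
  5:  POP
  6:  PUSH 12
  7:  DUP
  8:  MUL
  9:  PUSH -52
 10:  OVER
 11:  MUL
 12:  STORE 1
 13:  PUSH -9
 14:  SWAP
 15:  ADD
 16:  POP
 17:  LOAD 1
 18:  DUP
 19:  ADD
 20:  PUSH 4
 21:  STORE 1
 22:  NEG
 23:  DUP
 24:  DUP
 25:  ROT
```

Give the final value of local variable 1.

4

PUSH 7   → 7
PUSH -2  → 7 -2
SWAP     → -2 7
ADD      → 5
POP      → (empty)
PUSH 12  → 12
DUP      → 12 12
MUL      → 144
PUSH -52 → 144 -52
OVER     → 144 -52 144
MUL      → 144 -7488
STORE 1  → 144
PUSH -9  → 144 -9
SWAP     → -9 144
ADD      → 135
POP      → (empty)
LOAD 1   → -7488
DUP      → -7488 -7488
ADD      → -14976
PUSH 4   → -14976 4
STORE 1  → -14976
NEG      → 14976
DUP      → 14976 14976
DUP      → 14976 14976 14976
ROT      → 14976 14976 14976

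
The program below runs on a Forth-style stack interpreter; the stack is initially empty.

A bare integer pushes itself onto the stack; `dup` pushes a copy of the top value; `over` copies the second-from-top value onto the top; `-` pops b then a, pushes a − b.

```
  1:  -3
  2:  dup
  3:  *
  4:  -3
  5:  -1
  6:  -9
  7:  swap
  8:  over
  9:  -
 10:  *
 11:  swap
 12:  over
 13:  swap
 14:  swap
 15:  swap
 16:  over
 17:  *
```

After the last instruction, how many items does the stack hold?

4

-3   → [-3]
dup  → [-3, -3]
*    → [9]
-3   → [9, -3]
-1   → [9, -3, -1]
-9   → [9, -3, -1, -9]
swap → [9, -3, -9, -1]
over → [9, -3, -9, -1, -9]
-    → [9, -3, -9, 8]
*    → [9, -3, -72]
swap → [9, -72, -3]
over → [9, -72, -3, -72]
swap → [9, -72, -72, -3]
swap → [9, -72, -3, -72]
swap → [9, -72, -72, -3]
over → [9, -72, -72, -3, -72]
*    → [9, -72, -72, 216]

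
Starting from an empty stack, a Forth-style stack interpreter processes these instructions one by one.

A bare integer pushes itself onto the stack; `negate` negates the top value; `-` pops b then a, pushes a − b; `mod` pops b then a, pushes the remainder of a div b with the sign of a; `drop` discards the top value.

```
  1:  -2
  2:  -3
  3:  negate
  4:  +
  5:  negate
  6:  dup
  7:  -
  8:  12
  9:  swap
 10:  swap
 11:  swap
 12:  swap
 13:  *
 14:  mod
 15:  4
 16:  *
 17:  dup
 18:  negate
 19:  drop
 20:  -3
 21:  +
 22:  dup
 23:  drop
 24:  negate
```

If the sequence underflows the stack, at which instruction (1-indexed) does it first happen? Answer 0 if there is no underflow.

14

-2      [-2]
-3      [-2, -3]
negate  [-2, 3]
+       [1]
negate  [-1]
dup     [-1, -1]
-       [0]
12      [0, 12]
swap    [12, 0]
swap    [0, 12]
swap    [12, 0]
swap    [0, 12]
*       [0]
mod  — needs 2 operands, stack has 1 → underflow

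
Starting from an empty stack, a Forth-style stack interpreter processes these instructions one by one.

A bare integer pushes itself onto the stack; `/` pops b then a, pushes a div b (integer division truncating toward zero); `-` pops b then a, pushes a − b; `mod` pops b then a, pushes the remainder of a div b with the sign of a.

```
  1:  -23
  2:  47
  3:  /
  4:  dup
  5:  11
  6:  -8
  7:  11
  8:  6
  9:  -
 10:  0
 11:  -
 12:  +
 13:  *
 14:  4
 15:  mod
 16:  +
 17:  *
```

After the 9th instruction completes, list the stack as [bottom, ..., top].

-23 → [-23]
47  → [-23, 47]
/   → [0]
dup → [0, 0]
11  → [0, 0, 11]
-8  → [0, 0, 11, -8]
11  → [0, 0, 11, -8, 11]
6   → [0, 0, 11, -8, 11, 6]
-   → [0, 0, 11, -8, 5]

[0, 0, 11, -8, 5]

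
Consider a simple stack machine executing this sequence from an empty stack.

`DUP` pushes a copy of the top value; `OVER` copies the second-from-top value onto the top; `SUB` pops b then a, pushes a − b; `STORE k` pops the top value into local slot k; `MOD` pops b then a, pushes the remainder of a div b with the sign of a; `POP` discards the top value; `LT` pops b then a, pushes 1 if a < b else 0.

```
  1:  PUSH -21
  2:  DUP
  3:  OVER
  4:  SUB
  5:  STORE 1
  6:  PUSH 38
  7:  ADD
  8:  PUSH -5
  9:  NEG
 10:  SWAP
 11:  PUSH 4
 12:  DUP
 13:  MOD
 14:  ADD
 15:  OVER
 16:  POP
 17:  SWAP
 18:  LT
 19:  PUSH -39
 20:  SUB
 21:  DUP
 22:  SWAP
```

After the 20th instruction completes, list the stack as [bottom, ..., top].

[39]

PUSH -21 -> -21
DUP      -> -21 -21
OVER     -> -21 -21 -21
SUB      -> -21 0
STORE 1  -> -21
PUSH 38  -> -21 38
ADD      -> 17
PUSH -5  -> 17 -5
NEG      -> 17 5
SWAP     -> 5 17
PUSH 4   -> 5 17 4
DUP      -> 5 17 4 4
MOD      -> 5 17 0
ADD      -> 5 17
OVER     -> 5 17 5
POP      -> 5 17
SWAP     -> 17 5
LT       -> 0
PUSH -39 -> 0 -39
SUB      -> 39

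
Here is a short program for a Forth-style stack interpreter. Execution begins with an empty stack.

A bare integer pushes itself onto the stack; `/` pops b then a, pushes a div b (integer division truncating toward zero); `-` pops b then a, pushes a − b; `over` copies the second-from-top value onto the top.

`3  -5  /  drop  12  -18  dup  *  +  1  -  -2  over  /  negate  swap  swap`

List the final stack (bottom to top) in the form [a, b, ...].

3      : [3]
-5     : [3, -5]
/      : [0]
drop   : []
12     : [12]
-18    : [12, -18]
dup    : [12, -18, -18]
*      : [12, 324]
+      : [336]
1      : [336, 1]
-      : [335]
-2     : [335, -2]
over   : [335, -2, 335]
/      : [335, 0]
negate : [335, 0]
swap   : [0, 335]
swap   : [335, 0]

[335, 0]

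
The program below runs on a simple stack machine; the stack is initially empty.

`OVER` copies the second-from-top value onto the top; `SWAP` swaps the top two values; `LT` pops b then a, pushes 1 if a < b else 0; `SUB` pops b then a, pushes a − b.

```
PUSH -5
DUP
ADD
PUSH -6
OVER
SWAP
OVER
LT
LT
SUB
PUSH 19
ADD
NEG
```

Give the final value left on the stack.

-8

PUSH -5  [-5]
DUP      [-5, -5]
ADD      [-10]
PUSH -6  [-10, -6]
OVER     [-10, -6, -10]
SWAP     [-10, -10, -6]
OVER     [-10, -10, -6, -10]
LT       [-10, -10, 0]
LT       [-10, 1]
SUB      [-11]
PUSH 19  [-11, 19]
ADD      [8]
NEG      [-8]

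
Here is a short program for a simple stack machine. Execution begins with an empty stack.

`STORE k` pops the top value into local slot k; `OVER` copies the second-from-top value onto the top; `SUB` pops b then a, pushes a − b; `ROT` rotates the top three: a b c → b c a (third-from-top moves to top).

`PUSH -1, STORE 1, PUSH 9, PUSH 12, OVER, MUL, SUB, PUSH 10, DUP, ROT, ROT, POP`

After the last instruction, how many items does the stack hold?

PUSH -1 -> -1
STORE 1 -> (empty)
PUSH 9  -> 9
PUSH 12 -> 9 12
OVER    -> 9 12 9
MUL     -> 9 108
SUB     -> -99
PUSH 10 -> -99 10
DUP     -> -99 10 10
ROT     -> 10 10 -99
ROT     -> 10 -99 10
POP     -> 10 -99

2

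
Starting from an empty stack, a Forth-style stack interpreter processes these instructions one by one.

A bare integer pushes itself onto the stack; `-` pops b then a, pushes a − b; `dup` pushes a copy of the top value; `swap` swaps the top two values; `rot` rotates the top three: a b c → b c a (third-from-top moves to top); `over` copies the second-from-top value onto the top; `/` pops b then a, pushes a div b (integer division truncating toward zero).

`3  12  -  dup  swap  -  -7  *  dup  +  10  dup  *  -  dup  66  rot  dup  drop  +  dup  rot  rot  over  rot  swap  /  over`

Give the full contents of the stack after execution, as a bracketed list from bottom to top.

3    : [3]
12   : [3, 12]
-    : [-9]
dup  : [-9, -9]
swap : [-9, -9]
-    : [0]
-7   : [0, -7]
*    : [0]
dup  : [0, 0]
+    : [0]
10   : [0, 10]
dup  : [0, 10, 10]
*    : [0, 100]
-    : [-100]
dup  : [-100, -100]
66   : [-100, -100, 66]
rot  : [-100, 66, -100]
dup  : [-100, 66, -100, -100]
drop : [-100, 66, -100]
+    : [-100, -34]
dup  : [-100, -34, -34]
rot  : [-34, -34, -100]
rot  : [-34, -100, -34]
over : [-34, -100, -34, -100]
rot  : [-34, -34, -100, -100]
swap : [-34, -34, -100, -100]
/    : [-34, -34, 1]
over : [-34, -34, 1, -34]

[-34, -34, 1, -34]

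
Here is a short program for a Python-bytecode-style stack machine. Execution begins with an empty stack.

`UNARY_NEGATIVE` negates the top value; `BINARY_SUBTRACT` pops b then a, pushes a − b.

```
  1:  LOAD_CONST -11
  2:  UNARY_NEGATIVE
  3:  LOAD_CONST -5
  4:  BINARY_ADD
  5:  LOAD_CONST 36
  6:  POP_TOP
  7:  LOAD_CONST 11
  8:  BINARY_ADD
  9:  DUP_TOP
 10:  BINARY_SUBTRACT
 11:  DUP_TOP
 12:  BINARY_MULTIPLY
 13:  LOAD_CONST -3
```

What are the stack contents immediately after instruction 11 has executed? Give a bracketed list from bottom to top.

[0, 0]

LOAD_CONST -11   -11
UNARY_NEGATIVE   11
LOAD_CONST -5    11 -5
BINARY_ADD       6
LOAD_CONST 36    6 36
POP_TOP          6
LOAD_CONST 11    6 11
BINARY_ADD       17
DUP_TOP          17 17
BINARY_SUBTRACT  0
DUP_TOP          0 0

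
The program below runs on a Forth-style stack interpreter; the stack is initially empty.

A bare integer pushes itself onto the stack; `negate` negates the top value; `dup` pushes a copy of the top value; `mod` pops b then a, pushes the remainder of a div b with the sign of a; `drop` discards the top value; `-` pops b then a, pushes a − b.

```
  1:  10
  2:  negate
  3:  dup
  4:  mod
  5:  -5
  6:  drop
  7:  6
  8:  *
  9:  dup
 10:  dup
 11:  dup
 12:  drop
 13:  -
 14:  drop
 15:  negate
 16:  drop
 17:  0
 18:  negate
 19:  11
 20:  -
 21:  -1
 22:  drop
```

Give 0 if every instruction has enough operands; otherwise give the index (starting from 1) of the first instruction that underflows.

0

10     : 10
negate : -10
dup    : -10 -10
mod    : 0
-5     : 0 -5
drop   : 0
6      : 0 6
*      : 0
dup    : 0 0
dup    : 0 0 0
dup    : 0 0 0 0
drop   : 0 0 0
-      : 0 0
drop   : 0
negate : 0
drop   : (empty)
0      : 0
negate : 0
11     : 0 11
-      : -11
-1     : -11 -1
drop   : -11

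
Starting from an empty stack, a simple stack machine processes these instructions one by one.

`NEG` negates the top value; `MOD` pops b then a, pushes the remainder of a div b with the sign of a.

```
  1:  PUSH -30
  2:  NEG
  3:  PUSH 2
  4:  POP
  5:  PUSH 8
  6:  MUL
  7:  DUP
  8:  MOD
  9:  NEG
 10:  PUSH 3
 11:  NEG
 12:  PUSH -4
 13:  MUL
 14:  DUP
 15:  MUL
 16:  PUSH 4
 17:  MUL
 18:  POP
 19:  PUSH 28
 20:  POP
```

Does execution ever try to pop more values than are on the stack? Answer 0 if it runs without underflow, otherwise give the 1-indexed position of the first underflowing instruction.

0

PUSH -30 → -30
NEG      → 30
PUSH 2   → 30 2
POP      → 30
PUSH 8   → 30 8
MUL      → 240
DUP      → 240 240
MOD      → 0
NEG      → 0
PUSH 3   → 0 3
NEG      → 0 -3
PUSH -4  → 0 -3 -4
MUL      → 0 12
DUP      → 0 12 12
MUL      → 0 144
PUSH 4   → 0 144 4
MUL      → 0 576
POP      → 0
PUSH 28  → 0 28
POP      → 0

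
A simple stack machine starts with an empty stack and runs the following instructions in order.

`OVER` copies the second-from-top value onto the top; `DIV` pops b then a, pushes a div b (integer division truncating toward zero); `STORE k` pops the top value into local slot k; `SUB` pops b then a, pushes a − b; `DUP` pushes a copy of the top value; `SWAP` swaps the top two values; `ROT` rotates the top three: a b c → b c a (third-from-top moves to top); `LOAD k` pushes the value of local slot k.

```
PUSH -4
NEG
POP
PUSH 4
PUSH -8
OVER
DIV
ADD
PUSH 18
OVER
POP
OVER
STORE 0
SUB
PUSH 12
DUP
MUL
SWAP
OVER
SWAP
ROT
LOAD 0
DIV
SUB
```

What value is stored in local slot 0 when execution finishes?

2

PUSH -4 → -4
NEG     → 4
POP     → (empty)
PUSH 4  → 4
PUSH -8 → 4 -8
OVER    → 4 -8 4
DIV     → 4 -2
ADD     → 2
PUSH 18 → 2 18
OVER    → 2 18 2
POP     → 2 18
OVER    → 2 18 2
STORE 0 → 2 18
SUB     → -16
PUSH 12 → -16 12
DUP     → -16 12 12
MUL     → -16 144
SWAP    → 144 -16
OVER    → 144 -16 144
SWAP    → 144 144 -16
ROT     → 144 -16 144
LOAD 0  → 144 -16 144 2
DIV     → 144 -16 72
SUB     → 144 -88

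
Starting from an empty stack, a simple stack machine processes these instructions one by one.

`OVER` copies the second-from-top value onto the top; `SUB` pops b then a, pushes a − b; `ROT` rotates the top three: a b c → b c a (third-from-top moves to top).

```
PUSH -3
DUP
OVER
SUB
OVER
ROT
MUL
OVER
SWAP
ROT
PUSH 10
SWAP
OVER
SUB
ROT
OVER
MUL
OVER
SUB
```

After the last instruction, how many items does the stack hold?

PUSH -3 : [-3]
DUP     : [-3, -3]
OVER    : [-3, -3, -3]
SUB     : [-3, 0]
OVER    : [-3, 0, -3]
ROT     : [0, -3, -3]
MUL     : [0, 9]
OVER    : [0, 9, 0]
SWAP    : [0, 0, 9]
ROT     : [0, 9, 0]
PUSH 10 : [0, 9, 0, 10]
SWAP    : [0, 9, 10, 0]
OVER    : [0, 9, 10, 0, 10]
SUB     : [0, 9, 10, -10]
ROT     : [0, 10, -10, 9]
OVER    : [0, 10, -10, 9, -10]
MUL     : [0, 10, -10, -90]
OVER    : [0, 10, -10, -90, -10]
SUB     : [0, 10, -10, -80]

4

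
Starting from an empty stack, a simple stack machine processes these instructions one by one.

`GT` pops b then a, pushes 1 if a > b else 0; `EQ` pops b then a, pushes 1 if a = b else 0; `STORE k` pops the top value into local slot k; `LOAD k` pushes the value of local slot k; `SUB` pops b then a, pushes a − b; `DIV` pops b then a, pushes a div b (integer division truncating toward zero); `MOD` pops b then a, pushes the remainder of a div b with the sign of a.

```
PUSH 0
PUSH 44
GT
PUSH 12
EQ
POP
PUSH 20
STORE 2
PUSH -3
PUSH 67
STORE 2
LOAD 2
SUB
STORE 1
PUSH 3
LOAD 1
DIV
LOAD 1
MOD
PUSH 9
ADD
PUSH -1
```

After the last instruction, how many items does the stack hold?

2

PUSH 0  -> 0
PUSH 44 -> 0 44
GT      -> 0
PUSH 12 -> 0 12
EQ      -> 0
POP     -> (empty)
PUSH 20 -> 20
STORE 2 -> (empty)
PUSH -3 -> -3
PUSH 67 -> -3 67
STORE 2 -> -3
LOAD 2  -> -3 67
SUB     -> -70
STORE 1 -> (empty)
PUSH 3  -> 3
LOAD 1  -> 3 -70
DIV     -> 0
LOAD 1  -> 0 -70
MOD     -> 0
PUSH 9  -> 0 9
ADD     -> 9
PUSH -1 -> 9 -1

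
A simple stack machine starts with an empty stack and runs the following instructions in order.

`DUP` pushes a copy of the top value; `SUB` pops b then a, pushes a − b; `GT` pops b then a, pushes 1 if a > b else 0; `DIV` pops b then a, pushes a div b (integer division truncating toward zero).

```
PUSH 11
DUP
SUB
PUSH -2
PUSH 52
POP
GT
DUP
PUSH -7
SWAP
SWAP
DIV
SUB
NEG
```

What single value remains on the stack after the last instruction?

PUSH 11 -> 11
DUP     -> 11 11
SUB     -> 0
PUSH -2 -> 0 -2
PUSH 52 -> 0 -2 52
POP     -> 0 -2
GT      -> 1
DUP     -> 1 1
PUSH -7 -> 1 1 -7
SWAP    -> 1 -7 1
SWAP    -> 1 1 -7
DIV     -> 1 0
SUB     -> 1
NEG     -> -1

-1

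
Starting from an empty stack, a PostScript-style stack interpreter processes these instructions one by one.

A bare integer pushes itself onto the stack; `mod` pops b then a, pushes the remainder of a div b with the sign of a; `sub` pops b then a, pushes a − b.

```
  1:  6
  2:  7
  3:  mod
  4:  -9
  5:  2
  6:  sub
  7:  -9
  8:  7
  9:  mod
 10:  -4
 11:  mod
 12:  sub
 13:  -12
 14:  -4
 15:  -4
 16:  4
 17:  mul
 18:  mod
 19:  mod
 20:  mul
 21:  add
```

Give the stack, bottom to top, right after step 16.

6   : [6]
7   : [6, 7]
mod : [6]
-9  : [6, -9]
2   : [6, -9, 2]
sub : [6, -11]
-9  : [6, -11, -9]
7   : [6, -11, -9, 7]
mod : [6, -11, -2]
-4  : [6, -11, -2, -4]
mod : [6, -11, -2]
sub : [6, -9]
-12 : [6, -9, -12]
-4  : [6, -9, -12, -4]
-4  : [6, -9, -12, -4, -4]
4   : [6, -9, -12, -4, -4, 4]

[6, -9, -12, -4, -4, 4]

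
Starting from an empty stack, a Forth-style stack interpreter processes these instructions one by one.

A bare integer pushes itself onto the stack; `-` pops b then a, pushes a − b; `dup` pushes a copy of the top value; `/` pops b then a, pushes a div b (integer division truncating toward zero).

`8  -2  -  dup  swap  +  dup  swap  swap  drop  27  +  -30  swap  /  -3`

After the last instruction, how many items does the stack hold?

8     [8]
-2    [8, -2]
-     [10]
dup   [10, 10]
swap  [10, 10]
+     [20]
dup   [20, 20]
swap  [20, 20]
swap  [20, 20]
drop  [20]
27    [20, 27]
+     [47]
-30   [47, -30]
swap  [-30, 47]
/     [0]
-3    [0, -3]

2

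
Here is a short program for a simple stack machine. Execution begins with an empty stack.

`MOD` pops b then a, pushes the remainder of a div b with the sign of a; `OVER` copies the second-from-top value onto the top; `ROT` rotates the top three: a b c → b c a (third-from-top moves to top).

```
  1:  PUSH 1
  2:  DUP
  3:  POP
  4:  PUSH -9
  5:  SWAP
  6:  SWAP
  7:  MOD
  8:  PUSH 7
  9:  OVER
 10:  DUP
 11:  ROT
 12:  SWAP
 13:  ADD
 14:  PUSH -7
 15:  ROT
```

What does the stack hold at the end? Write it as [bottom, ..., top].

[1, 8, -7, 1]

PUSH 1   1
DUP      1 1
POP      1
PUSH -9  1 -9
SWAP     -9 1
SWAP     1 -9
MOD      1
PUSH 7   1 7
OVER     1 7 1
DUP      1 7 1 1
ROT      1 1 1 7
SWAP     1 1 7 1
ADD      1 1 8
PUSH -7  1 1 8 -7
ROT      1 8 -7 1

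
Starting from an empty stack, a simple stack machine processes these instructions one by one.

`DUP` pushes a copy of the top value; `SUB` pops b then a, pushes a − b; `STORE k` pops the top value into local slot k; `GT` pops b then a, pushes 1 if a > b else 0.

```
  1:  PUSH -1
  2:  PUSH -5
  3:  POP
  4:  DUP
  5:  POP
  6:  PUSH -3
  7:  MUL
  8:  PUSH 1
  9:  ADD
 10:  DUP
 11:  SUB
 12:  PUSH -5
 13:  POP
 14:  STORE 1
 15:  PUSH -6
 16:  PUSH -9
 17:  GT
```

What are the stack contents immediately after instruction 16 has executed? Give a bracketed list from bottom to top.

PUSH -1 -> -1
PUSH -5 -> -1 -5
POP     -> -1
DUP     -> -1 -1
POP     -> -1
PUSH -3 -> -1 -3
MUL     -> 3
PUSH 1  -> 3 1
ADD     -> 4
DUP     -> 4 4
SUB     -> 0
PUSH -5 -> 0 -5
POP     -> 0
STORE 1 -> (empty)
PUSH -6 -> -6
PUSH -9 -> -6 -9

[-6, -9]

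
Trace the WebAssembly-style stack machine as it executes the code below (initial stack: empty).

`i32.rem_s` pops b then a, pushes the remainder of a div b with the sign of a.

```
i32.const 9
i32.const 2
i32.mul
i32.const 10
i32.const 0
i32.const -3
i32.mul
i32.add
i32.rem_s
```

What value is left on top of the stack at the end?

8

i32.const 9  -> 9
i32.const 2  -> 9 2
i32.mul      -> 18
i32.const 10 -> 18 10
i32.const 0  -> 18 10 0
i32.const -3 -> 18 10 0 -3
i32.mul      -> 18 10 0
i32.add      -> 18 10
i32.rem_s    -> 8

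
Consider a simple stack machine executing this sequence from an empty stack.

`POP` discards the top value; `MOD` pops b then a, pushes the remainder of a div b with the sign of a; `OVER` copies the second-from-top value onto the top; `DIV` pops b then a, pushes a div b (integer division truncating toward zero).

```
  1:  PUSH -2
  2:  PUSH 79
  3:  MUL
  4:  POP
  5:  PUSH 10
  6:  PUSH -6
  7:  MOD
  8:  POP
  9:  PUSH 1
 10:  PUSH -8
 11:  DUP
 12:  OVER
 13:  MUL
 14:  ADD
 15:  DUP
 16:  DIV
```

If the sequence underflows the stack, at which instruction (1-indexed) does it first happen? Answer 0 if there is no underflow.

0

PUSH -2 : [-2]
PUSH 79 : [-2, 79]
MUL     : [-158]
POP     : []
PUSH 10 : [10]
PUSH -6 : [10, -6]
MOD     : [4]
POP     : []
PUSH 1  : [1]
PUSH -8 : [1, -8]
DUP     : [1, -8, -8]
OVER    : [1, -8, -8, -8]
MUL     : [1, -8, 64]
ADD     : [1, 56]
DUP     : [1, 56, 56]
DIV     : [1, 1]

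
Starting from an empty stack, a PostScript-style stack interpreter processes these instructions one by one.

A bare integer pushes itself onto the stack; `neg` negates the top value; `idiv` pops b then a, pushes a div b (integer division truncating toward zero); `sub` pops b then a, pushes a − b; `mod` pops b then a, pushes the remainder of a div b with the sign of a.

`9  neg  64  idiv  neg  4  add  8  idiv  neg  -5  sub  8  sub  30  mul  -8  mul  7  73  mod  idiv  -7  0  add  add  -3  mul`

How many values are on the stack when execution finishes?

9    → 9
neg  → -9
64   → -9 64
idiv → 0
neg  → 0
4    → 0 4
add  → 4
8    → 4 8
idiv → 0
neg  → 0
-5   → 0 -5
sub  → 5
8    → 5 8
sub  → -3
30   → -3 30
mul  → -90
-8   → -90 -8
mul  → 720
7    → 720 7
73   → 720 7 73
mod  → 720 7
idiv → 102
-7   → 102 -7
0    → 102 -7 0
add  → 102 -7
add  → 95
-3   → 95 -3
mul  → -285

1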